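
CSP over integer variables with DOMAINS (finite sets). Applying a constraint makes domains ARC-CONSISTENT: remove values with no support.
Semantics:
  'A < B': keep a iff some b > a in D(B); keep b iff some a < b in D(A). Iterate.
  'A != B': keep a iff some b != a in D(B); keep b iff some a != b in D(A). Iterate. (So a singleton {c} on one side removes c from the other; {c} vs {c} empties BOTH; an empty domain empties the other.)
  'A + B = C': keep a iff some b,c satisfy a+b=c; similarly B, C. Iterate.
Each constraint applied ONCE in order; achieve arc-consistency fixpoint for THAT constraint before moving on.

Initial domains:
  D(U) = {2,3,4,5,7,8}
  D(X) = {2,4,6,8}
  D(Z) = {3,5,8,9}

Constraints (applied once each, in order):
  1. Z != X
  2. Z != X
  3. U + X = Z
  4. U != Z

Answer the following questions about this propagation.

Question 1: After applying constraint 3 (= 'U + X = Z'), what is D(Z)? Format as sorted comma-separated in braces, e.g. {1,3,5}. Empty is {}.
Constraint 1 (Z != X) on D(Z)={3,5,8,9} D(X)={2,4,6,8}: no change
Constraint 2 (Z != X) on D(Z)={3,5,8,9} D(X)={2,4,6,8}: no change
Constraint 3 (U + X = Z) on D(U)={2,3,4,5,7,8} D(X)={2,4,6,8} D(Z)={3,5,8,9}: U {2,3,4,5,7,8}->{2,3,4,5,7}; X {2,4,6,8}->{2,4,6}; Z {3,5,8,9}->{5,8,9}
So after constraint 3: D(Z) = {5,8,9}

Answer: {5,8,9}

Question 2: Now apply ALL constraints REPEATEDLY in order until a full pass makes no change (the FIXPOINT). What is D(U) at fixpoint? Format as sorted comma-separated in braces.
pass 0 (initial): D(U)={2,3,4,5,7,8}
pass 1: U {2,3,4,5,7,8}->{2,3,4,5,7}; X {2,4,6,8}->{2,4,6}; Z {3,5,8,9}->{5,8,9}
pass 2: no change
Fixpoint after 2 passes: D(U) = {2,3,4,5,7}

Answer: {2,3,4,5,7}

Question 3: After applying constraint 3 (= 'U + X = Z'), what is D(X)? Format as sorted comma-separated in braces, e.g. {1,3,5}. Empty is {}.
Constraint 1 (Z != X) on D(Z)={3,5,8,9} D(X)={2,4,6,8}: no change
Constraint 2 (Z != X) on D(Z)={3,5,8,9} D(X)={2,4,6,8}: no change
Constraint 3 (U + X = Z) on D(U)={2,3,4,5,7,8} D(X)={2,4,6,8} D(Z)={3,5,8,9}: U {2,3,4,5,7,8}->{2,3,4,5,7}; X {2,4,6,8}->{2,4,6}; Z {3,5,8,9}->{5,8,9}
So after constraint 3: D(X) = {2,4,6}

Answer: {2,4,6}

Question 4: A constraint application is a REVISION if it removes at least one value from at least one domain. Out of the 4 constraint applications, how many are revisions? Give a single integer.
Constraint 1 (Z != X) on D(Z)={3,5,8,9} D(X)={2,4,6,8}: no change => not a revision
Constraint 2 (Z != X) on D(Z)={3,5,8,9} D(X)={2,4,6,8}: no change => not a revision
Constraint 3 (U + X = Z) on D(U)={2,3,4,5,7,8} D(X)={2,4,6,8} D(Z)={3,5,8,9}: U {2,3,4,5,7,8}->{2,3,4,5,7}; X {2,4,6,8}->{2,4,6}; Z {3,5,8,9}->{5,8,9} => REVISION
Constraint 4 (U != Z) on D(U)={2,3,4,5,7} D(Z)={5,8,9}: no change => not a revision
Total revisions = 1

Answer: 1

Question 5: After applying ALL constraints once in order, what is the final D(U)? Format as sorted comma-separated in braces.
Constraint 1 (Z != X) on D(Z)={3,5,8,9} D(X)={2,4,6,8}: no change
Constraint 2 (Z != X) on D(Z)={3,5,8,9} D(X)={2,4,6,8}: no change
Constraint 3 (U + X = Z) on D(U)={2,3,4,5,7,8} D(X)={2,4,6,8} D(Z)={3,5,8,9}: U {2,3,4,5,7,8}->{2,3,4,5,7}; X {2,4,6,8}->{2,4,6}; Z {3,5,8,9}->{5,8,9}
Constraint 4 (U != Z) on D(U)={2,3,4,5,7} D(Z)={5,8,9}: no change
So after all 4 constraints: D(U) = {2,3,4,5,7}

Answer: {2,3,4,5,7}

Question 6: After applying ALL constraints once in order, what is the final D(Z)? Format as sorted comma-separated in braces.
Answer: {5,8,9}

Derivation:
Constraint 1 (Z != X) on D(Z)={3,5,8,9} D(X)={2,4,6,8}: no change
Constraint 2 (Z != X) on D(Z)={3,5,8,9} D(X)={2,4,6,8}: no change
Constraint 3 (U + X = Z) on D(U)={2,3,4,5,7,8} D(X)={2,4,6,8} D(Z)={3,5,8,9}: U {2,3,4,5,7,8}->{2,3,4,5,7}; X {2,4,6,8}->{2,4,6}; Z {3,5,8,9}->{5,8,9}
Constraint 4 (U != Z) on D(U)={2,3,4,5,7} D(Z)={5,8,9}: no change
So after all 4 constraints: D(Z) = {5,8,9}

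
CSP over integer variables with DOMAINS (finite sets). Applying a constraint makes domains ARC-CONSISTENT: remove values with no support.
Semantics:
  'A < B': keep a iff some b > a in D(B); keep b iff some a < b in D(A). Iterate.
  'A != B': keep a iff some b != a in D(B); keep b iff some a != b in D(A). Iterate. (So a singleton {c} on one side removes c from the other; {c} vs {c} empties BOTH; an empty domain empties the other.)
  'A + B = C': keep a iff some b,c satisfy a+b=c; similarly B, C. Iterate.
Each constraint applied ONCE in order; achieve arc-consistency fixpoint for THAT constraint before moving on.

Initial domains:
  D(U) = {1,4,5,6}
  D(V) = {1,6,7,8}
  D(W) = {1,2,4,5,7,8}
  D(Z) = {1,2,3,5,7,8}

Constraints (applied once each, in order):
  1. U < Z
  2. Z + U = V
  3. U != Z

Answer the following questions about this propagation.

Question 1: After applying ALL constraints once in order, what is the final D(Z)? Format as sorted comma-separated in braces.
Answer: {2,3,5,7}

Derivation:
Constraint 1 (U < Z) on D(U)={1,4,5,6} D(Z)={1,2,3,5,7,8}: Z {1,2,3,5,7,8}->{2,3,5,7,8}
Constraint 2 (Z + U = V) on D(Z)={2,3,5,7,8} D(U)={1,4,5,6} D(V)={1,6,7,8}: Z {2,3,5,7,8}->{2,3,5,7}; V {1,6,7,8}->{6,7,8}
Constraint 3 (U != Z) on D(U)={1,4,5,6} D(Z)={2,3,5,7}: no change
So after all 3 constraints: D(Z) = {2,3,5,7}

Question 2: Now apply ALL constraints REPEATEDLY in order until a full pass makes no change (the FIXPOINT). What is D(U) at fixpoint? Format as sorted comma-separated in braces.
Answer: {1,4,5,6}

Derivation:
pass 0 (initial): D(U)={1,4,5,6}
pass 1: V {1,6,7,8}->{6,7,8}; Z {1,2,3,5,7,8}->{2,3,5,7}
pass 2: no change
Fixpoint after 2 passes: D(U) = {1,4,5,6}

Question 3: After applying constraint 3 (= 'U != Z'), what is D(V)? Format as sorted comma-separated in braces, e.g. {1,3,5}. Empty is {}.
Answer: {6,7,8}

Derivation:
Constraint 1 (U < Z) on D(U)={1,4,5,6} D(Z)={1,2,3,5,7,8}: Z {1,2,3,5,7,8}->{2,3,5,7,8}
Constraint 2 (Z + U = V) on D(Z)={2,3,5,7,8} D(U)={1,4,5,6} D(V)={1,6,7,8}: Z {2,3,5,7,8}->{2,3,5,7}; V {1,6,7,8}->{6,7,8}
Constraint 3 (U != Z) on D(U)={1,4,5,6} D(Z)={2,3,5,7}: no change
So after constraint 3: D(V) = {6,7,8}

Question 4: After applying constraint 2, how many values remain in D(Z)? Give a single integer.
Constraint 1 (U < Z) on D(U)={1,4,5,6} D(Z)={1,2,3,5,7,8}: Z {1,2,3,5,7,8}->{2,3,5,7,8}
Constraint 2 (Z + U = V) on D(Z)={2,3,5,7,8} D(U)={1,4,5,6} D(V)={1,6,7,8}: Z {2,3,5,7,8}->{2,3,5,7}; V {1,6,7,8}->{6,7,8}
So after constraint 2: D(Z)={2,3,5,7}, size = 4

Answer: 4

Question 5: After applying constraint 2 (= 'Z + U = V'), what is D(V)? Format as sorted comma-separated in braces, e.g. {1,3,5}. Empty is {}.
Answer: {6,7,8}

Derivation:
Constraint 1 (U < Z) on D(U)={1,4,5,6} D(Z)={1,2,3,5,7,8}: Z {1,2,3,5,7,8}->{2,3,5,7,8}
Constraint 2 (Z + U = V) on D(Z)={2,3,5,7,8} D(U)={1,4,5,6} D(V)={1,6,7,8}: Z {2,3,5,7,8}->{2,3,5,7}; V {1,6,7,8}->{6,7,8}
So after constraint 2: D(V) = {6,7,8}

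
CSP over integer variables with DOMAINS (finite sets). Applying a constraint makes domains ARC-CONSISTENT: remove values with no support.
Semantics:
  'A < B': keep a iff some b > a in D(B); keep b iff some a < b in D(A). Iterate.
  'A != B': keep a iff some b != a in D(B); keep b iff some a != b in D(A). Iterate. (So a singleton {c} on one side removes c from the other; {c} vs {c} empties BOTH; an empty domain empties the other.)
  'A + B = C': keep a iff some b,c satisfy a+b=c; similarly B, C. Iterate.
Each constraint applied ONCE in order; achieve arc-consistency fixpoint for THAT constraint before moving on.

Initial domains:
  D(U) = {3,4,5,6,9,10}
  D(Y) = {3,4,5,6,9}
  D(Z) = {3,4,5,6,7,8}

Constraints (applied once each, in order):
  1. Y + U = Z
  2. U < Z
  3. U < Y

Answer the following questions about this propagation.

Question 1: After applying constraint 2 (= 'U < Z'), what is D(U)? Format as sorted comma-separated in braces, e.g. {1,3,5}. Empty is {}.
Answer: {3,4,5}

Derivation:
Constraint 1 (Y + U = Z) on D(Y)={3,4,5,6,9} D(U)={3,4,5,6,9,10} D(Z)={3,4,5,6,7,8}: Y {3,4,5,6,9}->{3,4,5}; U {3,4,5,6,9,10}->{3,4,5}; Z {3,4,5,6,7,8}->{6,7,8}
Constraint 2 (U < Z) on D(U)={3,4,5} D(Z)={6,7,8}: no change
So after constraint 2: D(U) = {3,4,5}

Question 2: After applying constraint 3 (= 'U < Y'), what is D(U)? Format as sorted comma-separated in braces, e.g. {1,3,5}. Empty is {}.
Constraint 1 (Y + U = Z) on D(Y)={3,4,5,6,9} D(U)={3,4,5,6,9,10} D(Z)={3,4,5,6,7,8}: Y {3,4,5,6,9}->{3,4,5}; U {3,4,5,6,9,10}->{3,4,5}; Z {3,4,5,6,7,8}->{6,7,8}
Constraint 2 (U < Z) on D(U)={3,4,5} D(Z)={6,7,8}: no change
Constraint 3 (U < Y) on D(U)={3,4,5} D(Y)={3,4,5}: U {3,4,5}->{3,4}; Y {3,4,5}->{4,5}
So after constraint 3: D(U) = {3,4}

Answer: {3,4}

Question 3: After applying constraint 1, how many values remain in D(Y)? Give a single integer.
Answer: 3

Derivation:
Constraint 1 (Y + U = Z) on D(Y)={3,4,5,6,9} D(U)={3,4,5,6,9,10} D(Z)={3,4,5,6,7,8}: Y {3,4,5,6,9}->{3,4,5}; U {3,4,5,6,9,10}->{3,4,5}; Z {3,4,5,6,7,8}->{6,7,8}
So after constraint 1: D(Y)={3,4,5}, size = 3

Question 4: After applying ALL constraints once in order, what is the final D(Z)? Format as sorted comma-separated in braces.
Answer: {6,7,8}

Derivation:
Constraint 1 (Y + U = Z) on D(Y)={3,4,5,6,9} D(U)={3,4,5,6,9,10} D(Z)={3,4,5,6,7,8}: Y {3,4,5,6,9}->{3,4,5}; U {3,4,5,6,9,10}->{3,4,5}; Z {3,4,5,6,7,8}->{6,7,8}
Constraint 2 (U < Z) on D(U)={3,4,5} D(Z)={6,7,8}: no change
Constraint 3 (U < Y) on D(U)={3,4,5} D(Y)={3,4,5}: U {3,4,5}->{3,4}; Y {3,4,5}->{4,5}
So after all 3 constraints: D(Z) = {6,7,8}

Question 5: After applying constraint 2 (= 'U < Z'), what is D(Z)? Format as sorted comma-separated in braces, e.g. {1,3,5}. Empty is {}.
Answer: {6,7,8}

Derivation:
Constraint 1 (Y + U = Z) on D(Y)={3,4,5,6,9} D(U)={3,4,5,6,9,10} D(Z)={3,4,5,6,7,8}: Y {3,4,5,6,9}->{3,4,5}; U {3,4,5,6,9,10}->{3,4,5}; Z {3,4,5,6,7,8}->{6,7,8}
Constraint 2 (U < Z) on D(U)={3,4,5} D(Z)={6,7,8}: no change
So after constraint 2: D(Z) = {6,7,8}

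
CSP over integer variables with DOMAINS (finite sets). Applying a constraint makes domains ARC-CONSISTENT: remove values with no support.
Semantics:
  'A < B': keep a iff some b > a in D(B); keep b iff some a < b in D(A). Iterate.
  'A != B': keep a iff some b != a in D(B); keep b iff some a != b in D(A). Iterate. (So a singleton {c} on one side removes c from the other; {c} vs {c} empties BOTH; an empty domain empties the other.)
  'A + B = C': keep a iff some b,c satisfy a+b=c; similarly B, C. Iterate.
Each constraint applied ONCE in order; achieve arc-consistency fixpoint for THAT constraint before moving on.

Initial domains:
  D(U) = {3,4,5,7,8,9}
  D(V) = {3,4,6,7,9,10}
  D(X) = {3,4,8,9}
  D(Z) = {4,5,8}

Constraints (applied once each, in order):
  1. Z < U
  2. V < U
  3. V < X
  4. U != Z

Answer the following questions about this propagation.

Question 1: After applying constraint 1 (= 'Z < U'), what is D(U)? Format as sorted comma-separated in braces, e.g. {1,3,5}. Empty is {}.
Answer: {5,7,8,9}

Derivation:
Constraint 1 (Z < U) on D(Z)={4,5,8} D(U)={3,4,5,7,8,9}: U {3,4,5,7,8,9}->{5,7,8,9}
So after constraint 1: D(U) = {5,7,8,9}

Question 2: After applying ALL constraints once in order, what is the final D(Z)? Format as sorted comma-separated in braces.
Answer: {4,5,8}

Derivation:
Constraint 1 (Z < U) on D(Z)={4,5,8} D(U)={3,4,5,7,8,9}: U {3,4,5,7,8,9}->{5,7,8,9}
Constraint 2 (V < U) on D(V)={3,4,6,7,9,10} D(U)={5,7,8,9}: V {3,4,6,7,9,10}->{3,4,6,7}
Constraint 3 (V < X) on D(V)={3,4,6,7} D(X)={3,4,8,9}: X {3,4,8,9}->{4,8,9}
Constraint 4 (U != Z) on D(U)={5,7,8,9} D(Z)={4,5,8}: no change
So after all 4 constraints: D(Z) = {4,5,8}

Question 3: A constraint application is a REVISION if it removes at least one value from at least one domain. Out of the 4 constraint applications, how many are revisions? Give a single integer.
Answer: 3

Derivation:
Constraint 1 (Z < U) on D(Z)={4,5,8} D(U)={3,4,5,7,8,9}: U {3,4,5,7,8,9}->{5,7,8,9} => REVISION
Constraint 2 (V < U) on D(V)={3,4,6,7,9,10} D(U)={5,7,8,9}: V {3,4,6,7,9,10}->{3,4,6,7} => REVISION
Constraint 3 (V < X) on D(V)={3,4,6,7} D(X)={3,4,8,9}: X {3,4,8,9}->{4,8,9} => REVISION
Constraint 4 (U != Z) on D(U)={5,7,8,9} D(Z)={4,5,8}: no change => not a revision
Total revisions = 3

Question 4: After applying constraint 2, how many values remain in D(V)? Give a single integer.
Constraint 1 (Z < U) on D(Z)={4,5,8} D(U)={3,4,5,7,8,9}: U {3,4,5,7,8,9}->{5,7,8,9}
Constraint 2 (V < U) on D(V)={3,4,6,7,9,10} D(U)={5,7,8,9}: V {3,4,6,7,9,10}->{3,4,6,7}
So after constraint 2: D(V)={3,4,6,7}, size = 4

Answer: 4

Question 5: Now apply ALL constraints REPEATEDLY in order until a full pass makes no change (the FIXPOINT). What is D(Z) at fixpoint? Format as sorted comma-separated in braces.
Answer: {4,5,8}

Derivation:
pass 0 (initial): D(Z)={4,5,8}
pass 1: U {3,4,5,7,8,9}->{5,7,8,9}; V {3,4,6,7,9,10}->{3,4,6,7}; X {3,4,8,9}->{4,8,9}
pass 2: no change
Fixpoint after 2 passes: D(Z) = {4,5,8}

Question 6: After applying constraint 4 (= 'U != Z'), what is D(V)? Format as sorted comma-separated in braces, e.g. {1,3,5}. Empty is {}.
Answer: {3,4,6,7}

Derivation:
Constraint 1 (Z < U) on D(Z)={4,5,8} D(U)={3,4,5,7,8,9}: U {3,4,5,7,8,9}->{5,7,8,9}
Constraint 2 (V < U) on D(V)={3,4,6,7,9,10} D(U)={5,7,8,9}: V {3,4,6,7,9,10}->{3,4,6,7}
Constraint 3 (V < X) on D(V)={3,4,6,7} D(X)={3,4,8,9}: X {3,4,8,9}->{4,8,9}
Constraint 4 (U != Z) on D(U)={5,7,8,9} D(Z)={4,5,8}: no change
So after constraint 4: D(V) = {3,4,6,7}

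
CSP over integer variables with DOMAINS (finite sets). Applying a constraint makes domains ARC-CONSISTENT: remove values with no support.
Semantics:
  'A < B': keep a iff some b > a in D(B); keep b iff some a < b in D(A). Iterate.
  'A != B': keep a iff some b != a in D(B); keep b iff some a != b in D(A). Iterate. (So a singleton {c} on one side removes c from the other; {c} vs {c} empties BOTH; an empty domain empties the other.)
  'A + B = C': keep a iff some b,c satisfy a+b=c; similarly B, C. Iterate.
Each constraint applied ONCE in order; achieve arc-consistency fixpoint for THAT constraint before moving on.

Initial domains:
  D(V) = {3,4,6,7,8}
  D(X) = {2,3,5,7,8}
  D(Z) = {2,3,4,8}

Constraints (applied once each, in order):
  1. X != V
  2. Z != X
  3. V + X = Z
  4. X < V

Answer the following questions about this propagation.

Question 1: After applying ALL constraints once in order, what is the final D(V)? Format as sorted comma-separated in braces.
Answer: {3,6}

Derivation:
Constraint 1 (X != V) on D(X)={2,3,5,7,8} D(V)={3,4,6,7,8}: no change
Constraint 2 (Z != X) on D(Z)={2,3,4,8} D(X)={2,3,5,7,8}: no change
Constraint 3 (V + X = Z) on D(V)={3,4,6,7,8} D(X)={2,3,5,7,8} D(Z)={2,3,4,8}: V {3,4,6,7,8}->{3,6}; X {2,3,5,7,8}->{2,5}; Z {2,3,4,8}->{8}
Constraint 4 (X < V) on D(X)={2,5} D(V)={3,6}: no change
So after all 4 constraints: D(V) = {3,6}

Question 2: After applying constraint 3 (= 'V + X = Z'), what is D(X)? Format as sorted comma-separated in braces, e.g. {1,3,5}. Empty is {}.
Constraint 1 (X != V) on D(X)={2,3,5,7,8} D(V)={3,4,6,7,8}: no change
Constraint 2 (Z != X) on D(Z)={2,3,4,8} D(X)={2,3,5,7,8}: no change
Constraint 3 (V + X = Z) on D(V)={3,4,6,7,8} D(X)={2,3,5,7,8} D(Z)={2,3,4,8}: V {3,4,6,7,8}->{3,6}; X {2,3,5,7,8}->{2,5}; Z {2,3,4,8}->{8}
So after constraint 3: D(X) = {2,5}

Answer: {2,5}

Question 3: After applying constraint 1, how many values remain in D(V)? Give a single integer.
Answer: 5

Derivation:
Constraint 1 (X != V) on D(X)={2,3,5,7,8} D(V)={3,4,6,7,8}: no change
So after constraint 1: D(V)={3,4,6,7,8}, size = 5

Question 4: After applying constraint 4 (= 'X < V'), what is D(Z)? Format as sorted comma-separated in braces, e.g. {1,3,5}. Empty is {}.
Answer: {8}

Derivation:
Constraint 1 (X != V) on D(X)={2,3,5,7,8} D(V)={3,4,6,7,8}: no change
Constraint 2 (Z != X) on D(Z)={2,3,4,8} D(X)={2,3,5,7,8}: no change
Constraint 3 (V + X = Z) on D(V)={3,4,6,7,8} D(X)={2,3,5,7,8} D(Z)={2,3,4,8}: V {3,4,6,7,8}->{3,6}; X {2,3,5,7,8}->{2,5}; Z {2,3,4,8}->{8}
Constraint 4 (X < V) on D(X)={2,5} D(V)={3,6}: no change
So after constraint 4: D(Z) = {8}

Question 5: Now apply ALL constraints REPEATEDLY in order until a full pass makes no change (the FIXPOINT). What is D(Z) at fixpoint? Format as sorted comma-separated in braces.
pass 0 (initial): D(Z)={2,3,4,8}
pass 1: V {3,4,6,7,8}->{3,6}; X {2,3,5,7,8}->{2,5}; Z {2,3,4,8}->{8}
pass 2: no change
Fixpoint after 2 passes: D(Z) = {8}

Answer: {8}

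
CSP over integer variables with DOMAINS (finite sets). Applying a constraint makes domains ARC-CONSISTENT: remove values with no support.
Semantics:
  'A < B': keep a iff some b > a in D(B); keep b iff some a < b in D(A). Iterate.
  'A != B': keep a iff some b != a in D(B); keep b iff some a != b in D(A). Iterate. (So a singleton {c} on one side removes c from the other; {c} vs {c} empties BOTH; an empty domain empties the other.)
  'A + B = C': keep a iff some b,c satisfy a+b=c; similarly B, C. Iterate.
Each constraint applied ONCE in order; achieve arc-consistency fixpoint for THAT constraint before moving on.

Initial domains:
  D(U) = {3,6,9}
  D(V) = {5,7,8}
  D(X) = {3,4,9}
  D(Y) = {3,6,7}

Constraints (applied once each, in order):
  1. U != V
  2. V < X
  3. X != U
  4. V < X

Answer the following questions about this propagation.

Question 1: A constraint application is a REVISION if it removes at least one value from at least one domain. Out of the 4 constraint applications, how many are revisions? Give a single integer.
Answer: 2

Derivation:
Constraint 1 (U != V) on D(U)={3,6,9} D(V)={5,7,8}: no change => not a revision
Constraint 2 (V < X) on D(V)={5,7,8} D(X)={3,4,9}: X {3,4,9}->{9} => REVISION
Constraint 3 (X != U) on D(X)={9} D(U)={3,6,9}: U {3,6,9}->{3,6} => REVISION
Constraint 4 (V < X) on D(V)={5,7,8} D(X)={9}: no change => not a revision
Total revisions = 2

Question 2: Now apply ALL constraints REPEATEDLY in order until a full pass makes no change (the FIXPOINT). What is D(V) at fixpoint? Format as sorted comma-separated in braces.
pass 0 (initial): D(V)={5,7,8}
pass 1: U {3,6,9}->{3,6}; X {3,4,9}->{9}
pass 2: no change
Fixpoint after 2 passes: D(V) = {5,7,8}

Answer: {5,7,8}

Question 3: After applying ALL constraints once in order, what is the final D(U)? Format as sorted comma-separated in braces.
Answer: {3,6}

Derivation:
Constraint 1 (U != V) on D(U)={3,6,9} D(V)={5,7,8}: no change
Constraint 2 (V < X) on D(V)={5,7,8} D(X)={3,4,9}: X {3,4,9}->{9}
Constraint 3 (X != U) on D(X)={9} D(U)={3,6,9}: U {3,6,9}->{3,6}
Constraint 4 (V < X) on D(V)={5,7,8} D(X)={9}: no change
So after all 4 constraints: D(U) = {3,6}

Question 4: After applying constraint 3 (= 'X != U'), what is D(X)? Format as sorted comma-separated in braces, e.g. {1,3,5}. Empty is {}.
Answer: {9}

Derivation:
Constraint 1 (U != V) on D(U)={3,6,9} D(V)={5,7,8}: no change
Constraint 2 (V < X) on D(V)={5,7,8} D(X)={3,4,9}: X {3,4,9}->{9}
Constraint 3 (X != U) on D(X)={9} D(U)={3,6,9}: U {3,6,9}->{3,6}
So after constraint 3: D(X) = {9}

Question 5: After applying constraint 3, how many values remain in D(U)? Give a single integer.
Answer: 2

Derivation:
Constraint 1 (U != V) on D(U)={3,6,9} D(V)={5,7,8}: no change
Constraint 2 (V < X) on D(V)={5,7,8} D(X)={3,4,9}: X {3,4,9}->{9}
Constraint 3 (X != U) on D(X)={9} D(U)={3,6,9}: U {3,6,9}->{3,6}
So after constraint 3: D(U)={3,6}, size = 2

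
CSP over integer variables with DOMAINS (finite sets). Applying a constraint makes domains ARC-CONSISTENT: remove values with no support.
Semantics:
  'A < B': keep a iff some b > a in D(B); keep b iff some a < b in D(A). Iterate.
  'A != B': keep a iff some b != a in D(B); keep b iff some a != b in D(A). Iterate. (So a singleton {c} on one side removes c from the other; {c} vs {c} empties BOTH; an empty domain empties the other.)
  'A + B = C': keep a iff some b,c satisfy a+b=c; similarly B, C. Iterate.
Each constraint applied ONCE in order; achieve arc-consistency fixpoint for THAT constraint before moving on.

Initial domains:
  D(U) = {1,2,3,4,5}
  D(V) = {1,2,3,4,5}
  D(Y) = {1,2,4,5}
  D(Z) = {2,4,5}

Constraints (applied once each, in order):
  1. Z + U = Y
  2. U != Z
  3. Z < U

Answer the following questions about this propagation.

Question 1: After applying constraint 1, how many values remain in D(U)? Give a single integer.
Constraint 1 (Z + U = Y) on D(Z)={2,4,5} D(U)={1,2,3,4,5} D(Y)={1,2,4,5}: Z {2,4,5}->{2,4}; U {1,2,3,4,5}->{1,2,3}; Y {1,2,4,5}->{4,5}
So after constraint 1: D(U)={1,2,3}, size = 3

Answer: 3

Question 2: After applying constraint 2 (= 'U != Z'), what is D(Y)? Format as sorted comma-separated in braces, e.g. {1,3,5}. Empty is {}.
Answer: {4,5}

Derivation:
Constraint 1 (Z + U = Y) on D(Z)={2,4,5} D(U)={1,2,3,4,5} D(Y)={1,2,4,5}: Z {2,4,5}->{2,4}; U {1,2,3,4,5}->{1,2,3}; Y {1,2,4,5}->{4,5}
Constraint 2 (U != Z) on D(U)={1,2,3} D(Z)={2,4}: no change
So after constraint 2: D(Y) = {4,5}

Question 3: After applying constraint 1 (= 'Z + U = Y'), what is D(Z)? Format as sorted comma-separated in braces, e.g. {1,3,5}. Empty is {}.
Answer: {2,4}

Derivation:
Constraint 1 (Z + U = Y) on D(Z)={2,4,5} D(U)={1,2,3,4,5} D(Y)={1,2,4,5}: Z {2,4,5}->{2,4}; U {1,2,3,4,5}->{1,2,3}; Y {1,2,4,5}->{4,5}
So after constraint 1: D(Z) = {2,4}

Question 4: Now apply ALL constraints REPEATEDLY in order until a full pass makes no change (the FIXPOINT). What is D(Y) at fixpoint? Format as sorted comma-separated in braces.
pass 0 (initial): D(Y)={1,2,4,5}
pass 1: U {1,2,3,4,5}->{3}; Y {1,2,4,5}->{4,5}; Z {2,4,5}->{2}
pass 2: Y {4,5}->{5}
pass 3: no change
Fixpoint after 3 passes: D(Y) = {5}

Answer: {5}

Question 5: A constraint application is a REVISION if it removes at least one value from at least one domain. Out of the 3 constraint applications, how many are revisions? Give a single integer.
Answer: 2

Derivation:
Constraint 1 (Z + U = Y) on D(Z)={2,4,5} D(U)={1,2,3,4,5} D(Y)={1,2,4,5}: Z {2,4,5}->{2,4}; U {1,2,3,4,5}->{1,2,3}; Y {1,2,4,5}->{4,5} => REVISION
Constraint 2 (U != Z) on D(U)={1,2,3} D(Z)={2,4}: no change => not a revision
Constraint 3 (Z < U) on D(Z)={2,4} D(U)={1,2,3}: Z {2,4}->{2}; U {1,2,3}->{3} => REVISION
Total revisions = 2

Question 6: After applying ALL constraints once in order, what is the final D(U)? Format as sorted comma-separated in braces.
Answer: {3}

Derivation:
Constraint 1 (Z + U = Y) on D(Z)={2,4,5} D(U)={1,2,3,4,5} D(Y)={1,2,4,5}: Z {2,4,5}->{2,4}; U {1,2,3,4,5}->{1,2,3}; Y {1,2,4,5}->{4,5}
Constraint 2 (U != Z) on D(U)={1,2,3} D(Z)={2,4}: no change
Constraint 3 (Z < U) on D(Z)={2,4} D(U)={1,2,3}: Z {2,4}->{2}; U {1,2,3}->{3}
So after all 3 constraints: D(U) = {3}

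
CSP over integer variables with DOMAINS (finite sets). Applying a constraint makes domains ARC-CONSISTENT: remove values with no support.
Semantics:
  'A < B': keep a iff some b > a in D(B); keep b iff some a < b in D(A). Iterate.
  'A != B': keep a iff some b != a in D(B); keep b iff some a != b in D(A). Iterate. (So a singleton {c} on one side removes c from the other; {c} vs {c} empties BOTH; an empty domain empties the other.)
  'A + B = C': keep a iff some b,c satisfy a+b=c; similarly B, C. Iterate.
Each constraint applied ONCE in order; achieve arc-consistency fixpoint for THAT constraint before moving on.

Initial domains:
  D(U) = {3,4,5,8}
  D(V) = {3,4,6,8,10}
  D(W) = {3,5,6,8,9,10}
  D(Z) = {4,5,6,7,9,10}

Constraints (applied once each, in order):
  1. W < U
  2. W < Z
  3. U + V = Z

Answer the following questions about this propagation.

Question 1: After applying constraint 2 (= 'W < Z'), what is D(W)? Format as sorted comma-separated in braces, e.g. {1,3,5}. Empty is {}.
Answer: {3,5,6}

Derivation:
Constraint 1 (W < U) on D(W)={3,5,6,8,9,10} D(U)={3,4,5,8}: W {3,5,6,8,9,10}->{3,5,6}; U {3,4,5,8}->{4,5,8}
Constraint 2 (W < Z) on D(W)={3,5,6} D(Z)={4,5,6,7,9,10}: no change
So after constraint 2: D(W) = {3,5,6}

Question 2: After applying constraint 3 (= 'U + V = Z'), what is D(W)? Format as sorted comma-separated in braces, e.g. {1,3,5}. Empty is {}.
Constraint 1 (W < U) on D(W)={3,5,6,8,9,10} D(U)={3,4,5,8}: W {3,5,6,8,9,10}->{3,5,6}; U {3,4,5,8}->{4,5,8}
Constraint 2 (W < Z) on D(W)={3,5,6} D(Z)={4,5,6,7,9,10}: no change
Constraint 3 (U + V = Z) on D(U)={4,5,8} D(V)={3,4,6,8,10} D(Z)={4,5,6,7,9,10}: U {4,5,8}->{4,5}; V {3,4,6,8,10}->{3,4,6}; Z {4,5,6,7,9,10}->{7,9,10}
So after constraint 3: D(W) = {3,5,6}

Answer: {3,5,6}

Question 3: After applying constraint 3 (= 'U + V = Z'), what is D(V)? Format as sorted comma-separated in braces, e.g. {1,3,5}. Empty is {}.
Constraint 1 (W < U) on D(W)={3,5,6,8,9,10} D(U)={3,4,5,8}: W {3,5,6,8,9,10}->{3,5,6}; U {3,4,5,8}->{4,5,8}
Constraint 2 (W < Z) on D(W)={3,5,6} D(Z)={4,5,6,7,9,10}: no change
Constraint 3 (U + V = Z) on D(U)={4,5,8} D(V)={3,4,6,8,10} D(Z)={4,5,6,7,9,10}: U {4,5,8}->{4,5}; V {3,4,6,8,10}->{3,4,6}; Z {4,5,6,7,9,10}->{7,9,10}
So after constraint 3: D(V) = {3,4,6}

Answer: {3,4,6}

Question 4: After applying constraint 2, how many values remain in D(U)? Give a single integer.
Constraint 1 (W < U) on D(W)={3,5,6,8,9,10} D(U)={3,4,5,8}: W {3,5,6,8,9,10}->{3,5,6}; U {3,4,5,8}->{4,5,8}
Constraint 2 (W < Z) on D(W)={3,5,6} D(Z)={4,5,6,7,9,10}: no change
So after constraint 2: D(U)={4,5,8}, size = 3

Answer: 3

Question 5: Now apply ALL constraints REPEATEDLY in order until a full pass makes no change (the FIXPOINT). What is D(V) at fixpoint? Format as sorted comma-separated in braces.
Answer: {3,4,6}

Derivation:
pass 0 (initial): D(V)={3,4,6,8,10}
pass 1: U {3,4,5,8}->{4,5}; V {3,4,6,8,10}->{3,4,6}; W {3,5,6,8,9,10}->{3,5,6}; Z {4,5,6,7,9,10}->{7,9,10}
pass 2: W {3,5,6}->{3}
pass 3: no change
Fixpoint after 3 passes: D(V) = {3,4,6}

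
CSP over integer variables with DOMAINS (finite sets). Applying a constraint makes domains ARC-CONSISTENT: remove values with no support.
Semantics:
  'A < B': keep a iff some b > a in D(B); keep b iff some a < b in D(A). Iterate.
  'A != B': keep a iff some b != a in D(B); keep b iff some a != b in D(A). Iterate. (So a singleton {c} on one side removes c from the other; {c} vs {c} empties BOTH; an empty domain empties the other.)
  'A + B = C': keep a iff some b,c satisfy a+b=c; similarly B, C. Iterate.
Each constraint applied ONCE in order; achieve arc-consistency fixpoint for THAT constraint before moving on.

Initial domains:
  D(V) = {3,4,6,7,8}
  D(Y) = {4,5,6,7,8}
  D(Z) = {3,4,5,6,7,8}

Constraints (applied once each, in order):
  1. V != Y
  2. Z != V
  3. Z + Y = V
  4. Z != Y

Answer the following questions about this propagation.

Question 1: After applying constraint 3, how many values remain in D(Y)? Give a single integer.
Answer: 2

Derivation:
Constraint 1 (V != Y) on D(V)={3,4,6,7,8} D(Y)={4,5,6,7,8}: no change
Constraint 2 (Z != V) on D(Z)={3,4,5,6,7,8} D(V)={3,4,6,7,8}: no change
Constraint 3 (Z + Y = V) on D(Z)={3,4,5,6,7,8} D(Y)={4,5,6,7,8} D(V)={3,4,6,7,8}: Z {3,4,5,6,7,8}->{3,4}; Y {4,5,6,7,8}->{4,5}; V {3,4,6,7,8}->{7,8}
So after constraint 3: D(Y)={4,5}, size = 2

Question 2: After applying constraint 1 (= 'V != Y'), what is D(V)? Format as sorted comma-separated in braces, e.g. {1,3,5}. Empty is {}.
Constraint 1 (V != Y) on D(V)={3,4,6,7,8} D(Y)={4,5,6,7,8}: no change
So after constraint 1: D(V) = {3,4,6,7,8}

Answer: {3,4,6,7,8}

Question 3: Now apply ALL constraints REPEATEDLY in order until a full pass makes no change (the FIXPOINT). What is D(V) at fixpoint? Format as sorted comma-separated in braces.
pass 0 (initial): D(V)={3,4,6,7,8}
pass 1: V {3,4,6,7,8}->{7,8}; Y {4,5,6,7,8}->{4,5}; Z {3,4,5,6,7,8}->{3,4}
pass 2: no change
Fixpoint after 2 passes: D(V) = {7,8}

Answer: {7,8}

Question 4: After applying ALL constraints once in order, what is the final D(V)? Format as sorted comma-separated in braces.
Answer: {7,8}

Derivation:
Constraint 1 (V != Y) on D(V)={3,4,6,7,8} D(Y)={4,5,6,7,8}: no change
Constraint 2 (Z != V) on D(Z)={3,4,5,6,7,8} D(V)={3,4,6,7,8}: no change
Constraint 3 (Z + Y = V) on D(Z)={3,4,5,6,7,8} D(Y)={4,5,6,7,8} D(V)={3,4,6,7,8}: Z {3,4,5,6,7,8}->{3,4}; Y {4,5,6,7,8}->{4,5}; V {3,4,6,7,8}->{7,8}
Constraint 4 (Z != Y) on D(Z)={3,4} D(Y)={4,5}: no change
So after all 4 constraints: D(V) = {7,8}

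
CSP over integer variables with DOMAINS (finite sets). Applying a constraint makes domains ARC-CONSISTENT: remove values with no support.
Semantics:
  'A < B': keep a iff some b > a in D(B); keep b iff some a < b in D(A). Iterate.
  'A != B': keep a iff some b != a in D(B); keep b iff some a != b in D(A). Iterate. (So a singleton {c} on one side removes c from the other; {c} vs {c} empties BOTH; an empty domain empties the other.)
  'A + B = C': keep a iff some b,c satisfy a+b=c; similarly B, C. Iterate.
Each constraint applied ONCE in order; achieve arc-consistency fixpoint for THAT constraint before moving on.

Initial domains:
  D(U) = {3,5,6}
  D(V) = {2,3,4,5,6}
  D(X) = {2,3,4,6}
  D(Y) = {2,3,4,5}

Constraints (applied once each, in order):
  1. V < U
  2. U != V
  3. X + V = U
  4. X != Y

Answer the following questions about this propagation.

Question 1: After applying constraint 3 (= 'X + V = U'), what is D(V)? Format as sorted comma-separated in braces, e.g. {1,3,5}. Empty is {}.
Answer: {2,3,4}

Derivation:
Constraint 1 (V < U) on D(V)={2,3,4,5,6} D(U)={3,5,6}: V {2,3,4,5,6}->{2,3,4,5}
Constraint 2 (U != V) on D(U)={3,5,6} D(V)={2,3,4,5}: no change
Constraint 3 (X + V = U) on D(X)={2,3,4,6} D(V)={2,3,4,5} D(U)={3,5,6}: X {2,3,4,6}->{2,3,4}; V {2,3,4,5}->{2,3,4}; U {3,5,6}->{5,6}
So after constraint 3: D(V) = {2,3,4}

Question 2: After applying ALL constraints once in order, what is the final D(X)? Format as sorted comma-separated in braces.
Constraint 1 (V < U) on D(V)={2,3,4,5,6} D(U)={3,5,6}: V {2,3,4,5,6}->{2,3,4,5}
Constraint 2 (U != V) on D(U)={3,5,6} D(V)={2,3,4,5}: no change
Constraint 3 (X + V = U) on D(X)={2,3,4,6} D(V)={2,3,4,5} D(U)={3,5,6}: X {2,3,4,6}->{2,3,4}; V {2,3,4,5}->{2,3,4}; U {3,5,6}->{5,6}
Constraint 4 (X != Y) on D(X)={2,3,4} D(Y)={2,3,4,5}: no change
So after all 4 constraints: D(X) = {2,3,4}

Answer: {2,3,4}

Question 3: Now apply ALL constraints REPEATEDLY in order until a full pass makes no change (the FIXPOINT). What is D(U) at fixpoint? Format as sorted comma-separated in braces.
pass 0 (initial): D(U)={3,5,6}
pass 1: U {3,5,6}->{5,6}; V {2,3,4,5,6}->{2,3,4}; X {2,3,4,6}->{2,3,4}
pass 2: no change
Fixpoint after 2 passes: D(U) = {5,6}

Answer: {5,6}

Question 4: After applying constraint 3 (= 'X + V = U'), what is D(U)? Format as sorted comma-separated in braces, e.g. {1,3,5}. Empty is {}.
Answer: {5,6}

Derivation:
Constraint 1 (V < U) on D(V)={2,3,4,5,6} D(U)={3,5,6}: V {2,3,4,5,6}->{2,3,4,5}
Constraint 2 (U != V) on D(U)={3,5,6} D(V)={2,3,4,5}: no change
Constraint 3 (X + V = U) on D(X)={2,3,4,6} D(V)={2,3,4,5} D(U)={3,5,6}: X {2,3,4,6}->{2,3,4}; V {2,3,4,5}->{2,3,4}; U {3,5,6}->{5,6}
So after constraint 3: D(U) = {5,6}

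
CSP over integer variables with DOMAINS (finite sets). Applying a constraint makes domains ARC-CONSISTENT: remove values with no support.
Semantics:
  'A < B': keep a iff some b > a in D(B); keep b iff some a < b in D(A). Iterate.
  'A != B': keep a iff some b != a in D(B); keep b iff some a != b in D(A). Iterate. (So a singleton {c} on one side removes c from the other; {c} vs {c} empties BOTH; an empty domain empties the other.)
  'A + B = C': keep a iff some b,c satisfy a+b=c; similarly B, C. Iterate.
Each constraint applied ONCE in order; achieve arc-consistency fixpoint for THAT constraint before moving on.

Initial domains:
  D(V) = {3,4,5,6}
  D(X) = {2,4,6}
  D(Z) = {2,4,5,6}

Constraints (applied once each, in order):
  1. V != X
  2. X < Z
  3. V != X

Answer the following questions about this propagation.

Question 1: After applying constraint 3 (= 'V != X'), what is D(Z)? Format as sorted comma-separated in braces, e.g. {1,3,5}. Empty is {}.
Constraint 1 (V != X) on D(V)={3,4,5,6} D(X)={2,4,6}: no change
Constraint 2 (X < Z) on D(X)={2,4,6} D(Z)={2,4,5,6}: X {2,4,6}->{2,4}; Z {2,4,5,6}->{4,5,6}
Constraint 3 (V != X) on D(V)={3,4,5,6} D(X)={2,4}: no change
So after constraint 3: D(Z) = {4,5,6}

Answer: {4,5,6}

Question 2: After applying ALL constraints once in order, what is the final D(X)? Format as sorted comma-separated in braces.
Answer: {2,4}

Derivation:
Constraint 1 (V != X) on D(V)={3,4,5,6} D(X)={2,4,6}: no change
Constraint 2 (X < Z) on D(X)={2,4,6} D(Z)={2,4,5,6}: X {2,4,6}->{2,4}; Z {2,4,5,6}->{4,5,6}
Constraint 3 (V != X) on D(V)={3,4,5,6} D(X)={2,4}: no change
So after all 3 constraints: D(X) = {2,4}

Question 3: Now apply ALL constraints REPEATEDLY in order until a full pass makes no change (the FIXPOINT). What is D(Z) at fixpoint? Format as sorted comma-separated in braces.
Answer: {4,5,6}

Derivation:
pass 0 (initial): D(Z)={2,4,5,6}
pass 1: X {2,4,6}->{2,4}; Z {2,4,5,6}->{4,5,6}
pass 2: no change
Fixpoint after 2 passes: D(Z) = {4,5,6}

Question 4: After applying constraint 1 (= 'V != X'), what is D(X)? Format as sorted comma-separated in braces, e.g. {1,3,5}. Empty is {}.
Constraint 1 (V != X) on D(V)={3,4,5,6} D(X)={2,4,6}: no change
So after constraint 1: D(X) = {2,4,6}

Answer: {2,4,6}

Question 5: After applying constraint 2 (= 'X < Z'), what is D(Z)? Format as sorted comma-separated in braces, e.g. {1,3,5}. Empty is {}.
Constraint 1 (V != X) on D(V)={3,4,5,6} D(X)={2,4,6}: no change
Constraint 2 (X < Z) on D(X)={2,4,6} D(Z)={2,4,5,6}: X {2,4,6}->{2,4}; Z {2,4,5,6}->{4,5,6}
So after constraint 2: D(Z) = {4,5,6}

Answer: {4,5,6}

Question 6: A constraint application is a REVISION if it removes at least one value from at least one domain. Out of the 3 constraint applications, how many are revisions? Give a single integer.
Constraint 1 (V != X) on D(V)={3,4,5,6} D(X)={2,4,6}: no change => not a revision
Constraint 2 (X < Z) on D(X)={2,4,6} D(Z)={2,4,5,6}: X {2,4,6}->{2,4}; Z {2,4,5,6}->{4,5,6} => REVISION
Constraint 3 (V != X) on D(V)={3,4,5,6} D(X)={2,4}: no change => not a revision
Total revisions = 1

Answer: 1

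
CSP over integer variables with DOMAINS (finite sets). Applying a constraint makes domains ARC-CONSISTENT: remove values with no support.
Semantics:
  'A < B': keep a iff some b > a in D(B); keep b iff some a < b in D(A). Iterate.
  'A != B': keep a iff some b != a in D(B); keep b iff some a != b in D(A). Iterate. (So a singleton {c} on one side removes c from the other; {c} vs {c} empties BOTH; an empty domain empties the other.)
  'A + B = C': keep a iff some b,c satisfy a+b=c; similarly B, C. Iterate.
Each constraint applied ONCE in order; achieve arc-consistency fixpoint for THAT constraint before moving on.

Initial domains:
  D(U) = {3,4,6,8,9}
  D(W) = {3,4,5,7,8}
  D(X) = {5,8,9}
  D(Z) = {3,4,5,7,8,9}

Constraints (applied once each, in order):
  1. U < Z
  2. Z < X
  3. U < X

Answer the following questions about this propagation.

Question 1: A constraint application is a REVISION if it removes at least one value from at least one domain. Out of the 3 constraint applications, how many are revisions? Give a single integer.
Answer: 2

Derivation:
Constraint 1 (U < Z) on D(U)={3,4,6,8,9} D(Z)={3,4,5,7,8,9}: U {3,4,6,8,9}->{3,4,6,8}; Z {3,4,5,7,8,9}->{4,5,7,8,9} => REVISION
Constraint 2 (Z < X) on D(Z)={4,5,7,8,9} D(X)={5,8,9}: Z {4,5,7,8,9}->{4,5,7,8} => REVISION
Constraint 3 (U < X) on D(U)={3,4,6,8} D(X)={5,8,9}: no change => not a revision
Total revisions = 2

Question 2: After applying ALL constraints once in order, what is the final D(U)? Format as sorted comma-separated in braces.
Constraint 1 (U < Z) on D(U)={3,4,6,8,9} D(Z)={3,4,5,7,8,9}: U {3,4,6,8,9}->{3,4,6,8}; Z {3,4,5,7,8,9}->{4,5,7,8,9}
Constraint 2 (Z < X) on D(Z)={4,5,7,8,9} D(X)={5,8,9}: Z {4,5,7,8,9}->{4,5,7,8}
Constraint 3 (U < X) on D(U)={3,4,6,8} D(X)={5,8,9}: no change
So after all 3 constraints: D(U) = {3,4,6,8}

Answer: {3,4,6,8}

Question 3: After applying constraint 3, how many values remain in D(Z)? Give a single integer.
Answer: 4

Derivation:
Constraint 1 (U < Z) on D(U)={3,4,6,8,9} D(Z)={3,4,5,7,8,9}: U {3,4,6,8,9}->{3,4,6,8}; Z {3,4,5,7,8,9}->{4,5,7,8,9}
Constraint 2 (Z < X) on D(Z)={4,5,7,8,9} D(X)={5,8,9}: Z {4,5,7,8,9}->{4,5,7,8}
Constraint 3 (U < X) on D(U)={3,4,6,8} D(X)={5,8,9}: no change
So after constraint 3: D(Z)={4,5,7,8}, size = 4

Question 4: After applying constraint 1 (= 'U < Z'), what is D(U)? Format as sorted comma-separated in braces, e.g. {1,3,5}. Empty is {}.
Answer: {3,4,6,8}

Derivation:
Constraint 1 (U < Z) on D(U)={3,4,6,8,9} D(Z)={3,4,5,7,8,9}: U {3,4,6,8,9}->{3,4,6,8}; Z {3,4,5,7,8,9}->{4,5,7,8,9}
So after constraint 1: D(U) = {3,4,6,8}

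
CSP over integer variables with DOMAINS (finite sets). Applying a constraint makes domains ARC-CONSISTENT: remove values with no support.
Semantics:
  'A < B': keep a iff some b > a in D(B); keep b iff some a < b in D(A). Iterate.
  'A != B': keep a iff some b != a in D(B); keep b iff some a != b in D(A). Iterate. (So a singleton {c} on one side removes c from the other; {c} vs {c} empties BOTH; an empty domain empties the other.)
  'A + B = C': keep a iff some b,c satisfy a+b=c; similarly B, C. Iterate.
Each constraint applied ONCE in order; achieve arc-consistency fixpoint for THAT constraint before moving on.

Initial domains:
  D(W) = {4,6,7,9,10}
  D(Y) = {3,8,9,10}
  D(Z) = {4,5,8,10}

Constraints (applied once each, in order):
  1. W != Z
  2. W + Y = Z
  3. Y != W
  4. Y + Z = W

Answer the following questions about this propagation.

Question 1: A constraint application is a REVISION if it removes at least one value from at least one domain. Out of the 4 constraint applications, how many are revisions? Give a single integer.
Constraint 1 (W != Z) on D(W)={4,6,7,9,10} D(Z)={4,5,8,10}: no change => not a revision
Constraint 2 (W + Y = Z) on D(W)={4,6,7,9,10} D(Y)={3,8,9,10} D(Z)={4,5,8,10}: W {4,6,7,9,10}->{7}; Y {3,8,9,10}->{3}; Z {4,5,8,10}->{10} => REVISION
Constraint 3 (Y != W) on D(Y)={3} D(W)={7}: no change => not a revision
Constraint 4 (Y + Z = W) on D(Y)={3} D(Z)={10} D(W)={7}: Y {3}->{}; Z {10}->{}; W {7}->{} => REVISION
Total revisions = 2

Answer: 2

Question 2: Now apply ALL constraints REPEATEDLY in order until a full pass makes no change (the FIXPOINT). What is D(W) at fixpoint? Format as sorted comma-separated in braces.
Answer: {}

Derivation:
pass 0 (initial): D(W)={4,6,7,9,10}
pass 1: W {4,6,7,9,10}->{}; Y {3,8,9,10}->{}; Z {4,5,8,10}->{}
pass 2: no change
Fixpoint after 2 passes: D(W) = {}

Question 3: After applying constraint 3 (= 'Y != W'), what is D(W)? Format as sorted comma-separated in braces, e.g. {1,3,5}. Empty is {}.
Answer: {7}

Derivation:
Constraint 1 (W != Z) on D(W)={4,6,7,9,10} D(Z)={4,5,8,10}: no change
Constraint 2 (W + Y = Z) on D(W)={4,6,7,9,10} D(Y)={3,8,9,10} D(Z)={4,5,8,10}: W {4,6,7,9,10}->{7}; Y {3,8,9,10}->{3}; Z {4,5,8,10}->{10}
Constraint 3 (Y != W) on D(Y)={3} D(W)={7}: no change
So after constraint 3: D(W) = {7}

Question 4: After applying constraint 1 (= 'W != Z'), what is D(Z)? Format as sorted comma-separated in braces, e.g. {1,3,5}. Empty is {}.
Constraint 1 (W != Z) on D(W)={4,6,7,9,10} D(Z)={4,5,8,10}: no change
So after constraint 1: D(Z) = {4,5,8,10}

Answer: {4,5,8,10}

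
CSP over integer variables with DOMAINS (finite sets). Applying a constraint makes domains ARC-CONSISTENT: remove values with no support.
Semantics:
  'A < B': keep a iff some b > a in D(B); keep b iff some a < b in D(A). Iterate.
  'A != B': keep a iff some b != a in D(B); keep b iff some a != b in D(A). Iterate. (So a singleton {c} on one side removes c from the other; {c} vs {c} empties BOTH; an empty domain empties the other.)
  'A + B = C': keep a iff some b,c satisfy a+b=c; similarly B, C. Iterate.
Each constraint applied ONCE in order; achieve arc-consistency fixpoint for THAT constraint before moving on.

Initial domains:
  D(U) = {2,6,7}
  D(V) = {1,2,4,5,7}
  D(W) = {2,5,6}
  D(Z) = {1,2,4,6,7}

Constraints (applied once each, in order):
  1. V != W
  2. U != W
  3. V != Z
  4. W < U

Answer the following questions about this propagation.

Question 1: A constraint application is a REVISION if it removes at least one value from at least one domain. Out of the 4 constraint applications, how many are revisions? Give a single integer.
Constraint 1 (V != W) on D(V)={1,2,4,5,7} D(W)={2,5,6}: no change => not a revision
Constraint 2 (U != W) on D(U)={2,6,7} D(W)={2,5,6}: no change => not a revision
Constraint 3 (V != Z) on D(V)={1,2,4,5,7} D(Z)={1,2,4,6,7}: no change => not a revision
Constraint 4 (W < U) on D(W)={2,5,6} D(U)={2,6,7}: U {2,6,7}->{6,7} => REVISION
Total revisions = 1

Answer: 1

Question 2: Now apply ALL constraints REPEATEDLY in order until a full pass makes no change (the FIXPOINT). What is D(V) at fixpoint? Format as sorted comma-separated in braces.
pass 0 (initial): D(V)={1,2,4,5,7}
pass 1: U {2,6,7}->{6,7}
pass 2: no change
Fixpoint after 2 passes: D(V) = {1,2,4,5,7}

Answer: {1,2,4,5,7}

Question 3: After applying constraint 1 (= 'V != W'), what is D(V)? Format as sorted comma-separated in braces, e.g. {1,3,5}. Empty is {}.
Constraint 1 (V != W) on D(V)={1,2,4,5,7} D(W)={2,5,6}: no change
So after constraint 1: D(V) = {1,2,4,5,7}

Answer: {1,2,4,5,7}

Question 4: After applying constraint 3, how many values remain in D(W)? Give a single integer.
Answer: 3

Derivation:
Constraint 1 (V != W) on D(V)={1,2,4,5,7} D(W)={2,5,6}: no change
Constraint 2 (U != W) on D(U)={2,6,7} D(W)={2,5,6}: no change
Constraint 3 (V != Z) on D(V)={1,2,4,5,7} D(Z)={1,2,4,6,7}: no change
So after constraint 3: D(W)={2,5,6}, size = 3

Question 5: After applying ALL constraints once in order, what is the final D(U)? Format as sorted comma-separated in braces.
Answer: {6,7}

Derivation:
Constraint 1 (V != W) on D(V)={1,2,4,5,7} D(W)={2,5,6}: no change
Constraint 2 (U != W) on D(U)={2,6,7} D(W)={2,5,6}: no change
Constraint 3 (V != Z) on D(V)={1,2,4,5,7} D(Z)={1,2,4,6,7}: no change
Constraint 4 (W < U) on D(W)={2,5,6} D(U)={2,6,7}: U {2,6,7}->{6,7}
So after all 4 constraints: D(U) = {6,7}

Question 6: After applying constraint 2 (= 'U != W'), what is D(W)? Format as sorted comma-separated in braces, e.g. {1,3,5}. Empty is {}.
Answer: {2,5,6}

Derivation:
Constraint 1 (V != W) on D(V)={1,2,4,5,7} D(W)={2,5,6}: no change
Constraint 2 (U != W) on D(U)={2,6,7} D(W)={2,5,6}: no change
So after constraint 2: D(W) = {2,5,6}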